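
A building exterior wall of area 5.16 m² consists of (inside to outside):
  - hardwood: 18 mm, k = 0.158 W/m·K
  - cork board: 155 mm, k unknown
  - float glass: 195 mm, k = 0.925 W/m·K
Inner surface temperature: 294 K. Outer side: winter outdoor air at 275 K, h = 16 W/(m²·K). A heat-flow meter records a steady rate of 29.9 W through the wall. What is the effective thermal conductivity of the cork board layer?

k ≈ 0.0536 W/(m·K)

Using the resistance-network approach (series):
R_hardwood = L/(kA) = 0.018/(0.158×5.16) = 0.02208 K/W
R_float glass = L/(kA) = 0.195/(0.925×5.16) = 0.04085 K/W
R_outer film = 1/(h_o·A) = 1/(16×5.16) = 0.01211 K/W
Sum of known resistances R_other = 0.07505 K/W
Total R = ΔT/Q = 19/29.9 = 0.6355 K/W
R_cork board = R_total − R_other = 0.5604 K/W
k = L/(R·A) = 0.155/(0.5604×5.16)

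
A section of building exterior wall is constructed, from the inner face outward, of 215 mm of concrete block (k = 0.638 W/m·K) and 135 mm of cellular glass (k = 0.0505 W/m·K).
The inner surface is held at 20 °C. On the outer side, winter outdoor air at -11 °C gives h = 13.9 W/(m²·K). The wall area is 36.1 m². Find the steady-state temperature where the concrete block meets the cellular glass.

T ≈ 16.6 °C

Series thermal resistances:
R_concrete block = L/(kA) = 0.215/(0.638×36.1) = 0.009335 K/W
R_cellular glass = L/(kA) = 0.135/(0.0505×36.1) = 0.07405 K/W
R_outer film = 1/(h_o·A) = 1/(13.9×36.1) = 0.001993 K/W
R_total = 0.08538 K/W;  Q = ΔT/R_total = 31/0.08538 = 363.1 W
T_interface = T_inner − Q·ΣR(inner→interface) = 20 − 363×0.009335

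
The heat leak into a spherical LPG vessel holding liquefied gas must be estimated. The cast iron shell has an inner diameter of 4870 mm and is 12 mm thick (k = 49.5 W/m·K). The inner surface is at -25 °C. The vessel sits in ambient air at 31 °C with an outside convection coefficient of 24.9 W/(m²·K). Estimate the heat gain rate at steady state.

For a spherical shell R = (1/r₁ − 1/r₂)/(4πk); film R = 1/(h·4πr²). In series:
R_cast iron shell = (1/2.435 − 1/2.447)/(4π×49.5) = 3.238×10^-6 K/W
R_outer film = 1/(h·4πr_o²) = 1/(24.9×4π×2.447²) = 5.337×10^-4 K/W
R_total = 5.37×10^-4 K/W
Q = ΔT/R_total = 56/5.37×10^-4

Q ≈ 104000 W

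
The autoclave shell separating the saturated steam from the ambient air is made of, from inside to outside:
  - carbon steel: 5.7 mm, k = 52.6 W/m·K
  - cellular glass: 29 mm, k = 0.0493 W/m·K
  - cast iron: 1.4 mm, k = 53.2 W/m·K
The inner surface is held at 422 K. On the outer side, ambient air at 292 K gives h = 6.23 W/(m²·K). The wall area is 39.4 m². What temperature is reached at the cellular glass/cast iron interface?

Treating each layer as a thermal resistance in series:
R_carbon steel = L/(kA) = 0.0057/(52.6×39.4) = 2.75×10^-6 K/W
R_cellular glass = L/(kA) = 0.029/(0.0493×39.4) = 0.01493 K/W
R_cast iron = L/(kA) = 0.0014/(53.2×39.4) = 6.679×10^-7 K/W
R_outer film = 1/(h_o·A) = 1/(6.23×39.4) = 0.004074 K/W
R_total = 0.01901 K/W;  Q = ΔT/R_total = 130/0.01901 = 6840 W
T_interface = T_inner − Q·ΣR(inner→interface) = 422 − 6840×0.01493

T ≈ 320 K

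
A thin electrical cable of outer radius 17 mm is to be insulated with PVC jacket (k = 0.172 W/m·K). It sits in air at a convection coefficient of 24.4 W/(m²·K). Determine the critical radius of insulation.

r_cr ≈ 7.05 mm

For a cylinder r_cr = k/h = 0.172/24.4
r_cr = 7.05 mm; since the bare radius (17 mm) is above r_cr, any added insulation will reduce heat loss.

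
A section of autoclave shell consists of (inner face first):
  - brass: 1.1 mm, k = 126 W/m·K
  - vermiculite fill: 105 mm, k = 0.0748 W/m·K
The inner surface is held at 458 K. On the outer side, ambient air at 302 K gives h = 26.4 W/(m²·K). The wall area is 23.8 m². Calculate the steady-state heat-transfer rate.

Model the wall as resistances in series:
R_brass = L/(kA) = 0.0011/(126×23.8) = 3.668×10^-7 K/W
R_vermiculite fill = L/(kA) = 0.105/(0.0748×23.8) = 0.05898 K/W
R_outer film = 1/(h_o·A) = 1/(26.4×23.8) = 0.001592 K/W
R_total = 0.06057 K/W
Q = ΔT / R_total = 156 / 0.06057

Q ≈ 2580 W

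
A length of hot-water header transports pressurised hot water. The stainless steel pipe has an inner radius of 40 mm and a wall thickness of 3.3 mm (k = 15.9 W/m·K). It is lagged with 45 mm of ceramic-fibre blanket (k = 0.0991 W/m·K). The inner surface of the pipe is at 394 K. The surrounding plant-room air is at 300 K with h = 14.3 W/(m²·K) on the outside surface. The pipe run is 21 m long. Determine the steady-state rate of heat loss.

Treating each annulus and film as a series resistance:
R_stainless steel pipe wall = ln(43.3/40)/(2π×15.9×21) = 3.779×10^-5 K/W
R_ceramic-fibre blanket = ln(88.3/43.3)/(2π×0.0991×21) = 0.0545 K/W
R_outer film = 1/(h_o·2πr_oL) = 1/(14.3×2π×0.0883×21) = 0.006002 K/W
R_total = 0.06054 K/W
Q = ΔT/R_total = 94/0.06054

Q ≈ 1550 W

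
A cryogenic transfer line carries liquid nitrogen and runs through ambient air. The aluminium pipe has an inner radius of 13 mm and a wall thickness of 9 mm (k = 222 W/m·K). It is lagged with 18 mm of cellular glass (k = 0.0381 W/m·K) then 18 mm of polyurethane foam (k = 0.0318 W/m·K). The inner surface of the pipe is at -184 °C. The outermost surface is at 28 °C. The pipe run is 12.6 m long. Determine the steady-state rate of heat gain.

Q ≈ 613 W

Cylindrical conduction, so R = ln(r₂/r₁)/(2πkL) per layer, in series:
R_aluminium pipe wall = ln(22/13)/(2π×222×12.6) = 2.993×10^-5 K/W
R_cellular glass = ln(40/22)/(2π×0.0381×12.6) = 0.1982 K/W
R_polyurethane foam = ln(58/40)/(2π×0.0318×12.6) = 0.1476 K/W
R_total = 0.3458 K/W
Q = ΔT/R_total = 212/0.3458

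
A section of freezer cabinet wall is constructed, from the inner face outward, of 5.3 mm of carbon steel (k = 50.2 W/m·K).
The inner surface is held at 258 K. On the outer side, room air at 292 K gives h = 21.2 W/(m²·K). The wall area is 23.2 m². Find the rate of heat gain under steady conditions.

Q ≈ 16700 W

Model the wall as resistances in series:
R_carbon steel = L/(kA) = 0.0053/(50.2×23.2) = 4.551×10^-6 K/W
R_outer film = 1/(h_o·A) = 1/(21.2×23.2) = 0.002033 K/W
R_total = 0.002038 K/W
Q = ΔT / R_total = 34 / 0.002038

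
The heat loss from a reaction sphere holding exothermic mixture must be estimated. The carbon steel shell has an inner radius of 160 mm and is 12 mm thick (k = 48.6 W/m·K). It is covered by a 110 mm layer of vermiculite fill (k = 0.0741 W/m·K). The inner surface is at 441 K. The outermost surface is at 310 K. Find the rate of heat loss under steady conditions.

Q ≈ 53.8 W

Radial (spherical) resistances in series:
R_carbon steel shell = (1/0.16 − 1/0.172)/(4π×48.6) = 7.14×10^-4 K/W
R_vermiculite fill = (1/0.172 − 1/0.282)/(4π×0.0741) = 2.435 K/W
R_total = 2.436 K/W
Q = ΔT/R_total = 131/2.436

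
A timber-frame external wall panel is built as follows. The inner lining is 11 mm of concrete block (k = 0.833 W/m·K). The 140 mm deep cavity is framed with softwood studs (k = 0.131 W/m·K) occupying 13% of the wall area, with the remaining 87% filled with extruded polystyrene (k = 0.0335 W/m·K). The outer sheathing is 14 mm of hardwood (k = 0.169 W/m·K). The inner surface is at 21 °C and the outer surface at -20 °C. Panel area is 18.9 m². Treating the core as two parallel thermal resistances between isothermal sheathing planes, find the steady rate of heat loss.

Q ≈ 248 W

Sheathing layers in series; stud and cavity paths in parallel between them.
R_inner = 0.011/(0.833×18.9) = 6.987×10^-4 K/W
R_stud  = 0.14/(0.131×0.13×18.9) = 0.435 K/W
R_cav   = 0.14/(0.0335×0.87×18.9) = 0.2542 K/W
1/R_core = 1/R_stud + 1/R_cav → R_core = 0.1604 K/W
R_outer = 0.014/(0.169×18.9) = 0.004383 K/W
R_total = 0.1655 K/W
Q = ΔT/R_total = 41/0.1655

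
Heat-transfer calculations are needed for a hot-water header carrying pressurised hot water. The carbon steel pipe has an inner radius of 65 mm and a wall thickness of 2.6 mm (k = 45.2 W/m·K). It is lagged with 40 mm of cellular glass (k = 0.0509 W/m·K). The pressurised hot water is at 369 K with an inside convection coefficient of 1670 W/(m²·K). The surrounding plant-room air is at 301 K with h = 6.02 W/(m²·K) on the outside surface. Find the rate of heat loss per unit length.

Treating each annulus and film as a series resistance:
R_inner film = 1/(h_i·2πr₁L) = 1/(1670×2π×0.065×1) = 0.001466 K/W
R_carbon steel pipe wall = ln(67.6/65)/(2π×45.2×1) = 1.381×10^-4 K/W
R_cellular glass = ln(107.6/67.6)/(2π×0.0509×1) = 1.453 K/W
R_outer film = 1/(h_o·2πr_oL) = 1/(6.02×2π×0.1076×1) = 0.2457 K/W
R_total = 1.701 K/W
Q = ΔT/R_total = 68/1.701

q′ ≈ 40 W/m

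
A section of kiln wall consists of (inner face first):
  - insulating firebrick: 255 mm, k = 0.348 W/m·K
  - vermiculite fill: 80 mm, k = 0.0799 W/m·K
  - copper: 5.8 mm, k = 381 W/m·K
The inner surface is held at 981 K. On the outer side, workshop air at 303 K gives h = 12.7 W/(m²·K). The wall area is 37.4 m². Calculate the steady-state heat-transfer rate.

Q ≈ 14000 W

Series thermal resistances:
R_insulating firebrick = L/(kA) = 0.255/(0.348×37.4) = 0.01959 K/W
R_vermiculite fill = L/(kA) = 0.08/(0.0799×37.4) = 0.02677 K/W
R_copper = L/(kA) = 0.0058/(381×37.4) = 4.07×10^-7 K/W
R_outer film = 1/(h_o·A) = 1/(12.7×37.4) = 0.002105 K/W
R_total = 0.04847 K/W
Q = ΔT / R_total = 678 / 0.04847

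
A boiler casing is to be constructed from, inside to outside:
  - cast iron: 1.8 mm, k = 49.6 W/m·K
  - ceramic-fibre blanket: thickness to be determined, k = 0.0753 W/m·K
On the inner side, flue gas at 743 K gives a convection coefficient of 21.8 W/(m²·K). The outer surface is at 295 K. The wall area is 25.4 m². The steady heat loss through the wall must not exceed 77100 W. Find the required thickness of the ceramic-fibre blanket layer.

L ≈ 7.66 mm

Series thermal resistances:
R_inner film = 1/(h_i·A) = 1/(21.8×25.4) = 0.001806 K/W
R_cast iron = L/(kA) = 0.0018/(49.6×25.4) = 1.429×10^-6 K/W
Sum of the known resistances R_other = 0.001807 K/W
Required total resistance R_tot = ΔT/Q_allow = 448/77100 = 0.005811 K/W
R_ceramic-fibre blanket = R_tot − R_other = 0.004003 K/W
L = R·k·A = 0.004003×0.0753×25.4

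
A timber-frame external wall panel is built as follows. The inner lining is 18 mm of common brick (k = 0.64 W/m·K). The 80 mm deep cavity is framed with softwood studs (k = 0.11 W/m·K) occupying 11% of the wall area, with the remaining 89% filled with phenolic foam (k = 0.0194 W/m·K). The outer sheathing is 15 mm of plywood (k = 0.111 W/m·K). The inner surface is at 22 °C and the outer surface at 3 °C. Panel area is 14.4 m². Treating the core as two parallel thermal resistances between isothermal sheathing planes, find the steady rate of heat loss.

Q ≈ 94.8 W

Sheathing layers in series; stud and cavity paths in parallel between them.
R_inner = 0.018/(0.64×14.4) = 0.001953 K/W
R_stud  = 0.08/(0.11×0.11×14.4) = 0.4591 K/W
R_cav   = 0.08/(0.0194×0.89×14.4) = 0.3218 K/W
1/R_core = 1/R_stud + 1/R_cav → R_core = 0.1892 K/W
R_outer = 0.015/(0.111×14.4) = 0.009384 K/W
R_total = 0.2005 K/W
Q = ΔT/R_total = 19/0.2005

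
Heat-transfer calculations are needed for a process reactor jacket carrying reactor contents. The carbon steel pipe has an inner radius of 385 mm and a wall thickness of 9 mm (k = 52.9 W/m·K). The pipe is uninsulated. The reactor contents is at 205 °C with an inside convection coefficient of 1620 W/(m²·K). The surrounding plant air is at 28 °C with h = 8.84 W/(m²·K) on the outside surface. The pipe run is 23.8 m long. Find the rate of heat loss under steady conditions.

Radial resistances (cylindrical: R_cond = ln(r_o/r_i)/(2πkL), R_conv = 1/(h·2πrL)):
R_inner film = 1/(h_i·2πr₁L) = 1/(1620×2π×0.385×23.8) = 1.072×10^-5 K/W
R_carbon steel pipe wall = ln(394/385)/(2π×52.9×23.8) = 2.921×10^-6 K/W
R_outer film = 1/(h_o·2πr_oL) = 1/(8.84×2π×0.394×23.8) = 0.00192 K/W
R_total = 0.001934 K/W
Q = ΔT/R_total = 177/0.001934

Q ≈ 91500 W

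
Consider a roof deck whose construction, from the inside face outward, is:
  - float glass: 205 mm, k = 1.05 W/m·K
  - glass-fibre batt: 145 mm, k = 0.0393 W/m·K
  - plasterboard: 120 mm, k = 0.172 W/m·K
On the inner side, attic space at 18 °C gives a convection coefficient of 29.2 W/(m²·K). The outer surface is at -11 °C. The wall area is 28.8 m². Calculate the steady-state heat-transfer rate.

Q ≈ 181 W

Series thermal resistances:
R_inner film = 1/(h_i·A) = 1/(29.2×28.8) = 0.001189 K/W
R_float glass = L/(kA) = 0.205/(1.05×28.8) = 0.006779 K/W
R_glass-fibre batt = L/(kA) = 0.145/(0.0393×28.8) = 0.1281 K/W
R_plasterboard = L/(kA) = 0.12/(0.172×28.8) = 0.02422 K/W
R_total = 0.1603 K/W
Q = ΔT / R_total = 29 / 0.1603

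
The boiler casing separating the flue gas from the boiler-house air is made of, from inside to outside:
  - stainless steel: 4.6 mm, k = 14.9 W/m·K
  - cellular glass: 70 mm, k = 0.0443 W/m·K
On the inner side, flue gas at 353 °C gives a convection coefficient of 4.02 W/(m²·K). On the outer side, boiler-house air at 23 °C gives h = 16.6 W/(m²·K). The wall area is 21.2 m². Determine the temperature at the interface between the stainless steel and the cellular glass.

Treating each layer as a thermal resistance in series:
R_inner film = 1/(h_i·A) = 1/(4.02×21.2) = 0.01173 K/W
R_stainless steel = L/(kA) = 0.0046/(14.9×21.2) = 1.456×10^-5 K/W
R_cellular glass = L/(kA) = 0.07/(0.0443×21.2) = 0.07453 K/W
R_outer film = 1/(h_o·A) = 1/(16.6×21.2) = 0.002842 K/W
R_total = 0.08912 K/W;  Q = ΔT/R_total = 330/0.08912 = 3703 W
T_interface = T_inner − Q·ΣR(inner→interface) = 353 − 3700×0.01175

T ≈ 309 °C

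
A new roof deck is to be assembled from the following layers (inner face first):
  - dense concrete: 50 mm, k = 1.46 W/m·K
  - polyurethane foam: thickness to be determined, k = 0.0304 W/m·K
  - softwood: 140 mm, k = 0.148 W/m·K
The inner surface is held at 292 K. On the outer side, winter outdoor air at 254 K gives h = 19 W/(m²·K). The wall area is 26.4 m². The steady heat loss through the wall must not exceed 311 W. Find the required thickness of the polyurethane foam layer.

Series thermal resistances:
R_dense concrete = L/(kA) = 0.05/(1.46×26.4) = 0.001297 K/W
R_softwood = L/(kA) = 0.14/(0.148×26.4) = 0.03583 K/W
R_outer film = 1/(h_o·A) = 1/(19×26.4) = 0.001994 K/W
Sum of the known resistances R_other = 0.03912 K/W
Required total resistance R_tot = ΔT/Q_allow = 38/311 = 0.1222 K/W
R_polyurethane foam = R_tot − R_other = 0.08306 K/W
L = R·k·A = 0.08306×0.0304×26.4

L ≈ 66.7 mm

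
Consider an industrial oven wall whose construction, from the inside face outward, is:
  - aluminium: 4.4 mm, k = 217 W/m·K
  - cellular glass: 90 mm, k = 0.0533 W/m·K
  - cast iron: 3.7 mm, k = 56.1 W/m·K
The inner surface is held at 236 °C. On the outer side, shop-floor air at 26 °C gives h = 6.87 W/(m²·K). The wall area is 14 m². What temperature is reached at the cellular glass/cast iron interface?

Treating each layer as a thermal resistance in series:
R_aluminium = L/(kA) = 0.0044/(217×14) = 1.448×10^-6 K/W
R_cellular glass = L/(kA) = 0.09/(0.0533×14) = 0.1206 K/W
R_cast iron = L/(kA) = 0.0037/(56.1×14) = 4.711×10^-6 K/W
R_outer film = 1/(h_o·A) = 1/(6.87×14) = 0.0104 K/W
R_total = 0.131 K/W;  Q = ΔT/R_total = 210/0.131 = 1603 W
T_interface = T_inner − Q·ΣR(inner→interface) = 236 − 1600×0.1206

T ≈ 42.7 °C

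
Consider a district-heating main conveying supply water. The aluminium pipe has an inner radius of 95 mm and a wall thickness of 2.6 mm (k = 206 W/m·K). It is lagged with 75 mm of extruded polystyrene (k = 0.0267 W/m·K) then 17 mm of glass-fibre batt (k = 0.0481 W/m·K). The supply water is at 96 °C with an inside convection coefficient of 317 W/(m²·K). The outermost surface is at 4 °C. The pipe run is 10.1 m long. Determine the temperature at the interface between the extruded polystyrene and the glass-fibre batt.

T ≈ 11.7 °C

For a radial system each layer contributes R = ln(r_out/r_in)/(2πkL); films add R = 1/(hA).
R_inner film = 1/(h_i·2πr₁L) = 1/(317×2π×0.095×10.1) = 5.233×10^-4 K/W
R_aluminium pipe wall = ln(97.6/95)/(2π×206×10.1) = 2.065×10^-6 K/W
R_extruded polystyrene = ln(172.6/97.6)/(2π×0.0267×10.1) = 0.3365 K/W
R_glass-fibre batt = ln(189.6/172.6)/(2π×0.0481×10.1) = 0.03078 K/W
R_total = 0.3678 K/W
Q = ΔT/R_total = 92/0.3678
Q = 250 W
T_interface = T_inner − Q·ΣR(inner→interface) = 96 − 250×0.337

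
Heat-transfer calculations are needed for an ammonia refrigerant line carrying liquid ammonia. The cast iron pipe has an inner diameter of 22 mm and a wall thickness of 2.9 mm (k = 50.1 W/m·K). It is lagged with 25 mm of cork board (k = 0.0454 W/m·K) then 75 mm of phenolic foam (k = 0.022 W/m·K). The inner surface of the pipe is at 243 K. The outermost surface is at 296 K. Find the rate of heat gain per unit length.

Per-layer cylindrical resistances, series-summed:
R_cast iron pipe wall = ln(13.9/11)/(2π×50.1×1) = 7.433×10^-4 K/W
R_cork board = ln(38.9/13.9)/(2π×0.0454×1) = 3.608 K/W
R_phenolic foam = ln(113.9/38.9)/(2π×0.022×1) = 7.772 K/W
R_total = 11.38 K/W
Q = ΔT/R_total = 53/11.38

q′ ≈ 4.66 W/m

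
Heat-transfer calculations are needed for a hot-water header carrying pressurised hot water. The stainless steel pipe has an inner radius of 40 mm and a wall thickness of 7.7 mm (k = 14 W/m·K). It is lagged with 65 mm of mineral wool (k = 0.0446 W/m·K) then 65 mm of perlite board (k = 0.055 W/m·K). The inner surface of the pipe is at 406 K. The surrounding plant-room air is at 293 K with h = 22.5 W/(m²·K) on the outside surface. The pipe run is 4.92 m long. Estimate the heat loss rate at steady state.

Q ≈ 126 W

For a radial system each layer contributes R = ln(r_out/r_in)/(2πkL); films add R = 1/(hA).
R_stainless steel pipe wall = ln(47.7/40)/(2π×14×4.92) = 4.068×10^-4 K/W
R_mineral wool = ln(112.7/47.7)/(2π×0.0446×4.92) = 0.6236 K/W
R_perlite board = ln(177.7/112.7)/(2π×0.055×4.92) = 0.2678 K/W
R_outer film = 1/(h_o·2πr_oL) = 1/(22.5×2π×0.1777×4.92) = 0.008091 K/W
R_total = 0.8999 K/W
Q = ΔT/R_total = 113/0.8999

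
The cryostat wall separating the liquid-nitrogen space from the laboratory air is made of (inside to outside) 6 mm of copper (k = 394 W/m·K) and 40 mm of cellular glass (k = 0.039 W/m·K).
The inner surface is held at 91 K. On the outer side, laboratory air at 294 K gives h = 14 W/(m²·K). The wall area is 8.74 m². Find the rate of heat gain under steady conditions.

Series thermal resistances:
R_copper = L/(kA) = 0.006/(394×8.74) = 1.742×10^-6 K/W
R_cellular glass = L/(kA) = 0.04/(0.039×8.74) = 0.1174 K/W
R_outer film = 1/(h_o·A) = 1/(14×8.74) = 0.008173 K/W
R_total = 0.1255 K/W
Q = ΔT / R_total = 203 / 0.1255

Q ≈ 1620 W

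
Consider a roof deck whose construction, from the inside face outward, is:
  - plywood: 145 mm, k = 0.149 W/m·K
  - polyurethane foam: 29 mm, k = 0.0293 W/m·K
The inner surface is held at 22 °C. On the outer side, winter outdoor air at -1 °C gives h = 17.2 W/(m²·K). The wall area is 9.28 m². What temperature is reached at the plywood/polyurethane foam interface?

T ≈ 10.9 °C

Using the resistance-network approach (series):
R_plywood = L/(kA) = 0.145/(0.149×9.28) = 0.1049 K/W
R_polyurethane foam = L/(kA) = 0.029/(0.0293×9.28) = 0.1067 K/W
R_outer film = 1/(h_o·A) = 1/(17.2×9.28) = 0.006265 K/W
R_total = 0.2178 K/W;  Q = ΔT/R_total = 23/0.2178 = 105.6 W
T_interface = T_inner − Q·ΣR(inner→interface) = 22 − 106×0.1049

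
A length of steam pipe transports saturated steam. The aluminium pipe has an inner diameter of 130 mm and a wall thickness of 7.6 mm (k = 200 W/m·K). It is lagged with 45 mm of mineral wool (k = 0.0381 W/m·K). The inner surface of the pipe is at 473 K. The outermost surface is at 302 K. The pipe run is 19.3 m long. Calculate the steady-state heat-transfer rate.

Q ≈ 1640 W

For a radial system each layer contributes R = ln(r_out/r_in)/(2πkL); films add R = 1/(hA).
R_aluminium pipe wall = ln(72.6/65)/(2π×200×19.3) = 4.559×10^-6 K/W
R_mineral wool = ln(117.6/72.6)/(2π×0.0381×19.3) = 0.1044 K/W
R_total = 0.1044 K/W
Q = ΔT/R_total = 171/0.1044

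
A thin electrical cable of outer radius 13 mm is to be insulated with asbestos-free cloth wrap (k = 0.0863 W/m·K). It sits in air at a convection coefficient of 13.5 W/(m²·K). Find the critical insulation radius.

For a cylinder r_cr = k/h = 0.0863/13.5
r_cr = 6.39 mm; since the bare radius (13 mm) is above r_cr, any added insulation will reduce heat loss.

r_cr ≈ 6.39 mm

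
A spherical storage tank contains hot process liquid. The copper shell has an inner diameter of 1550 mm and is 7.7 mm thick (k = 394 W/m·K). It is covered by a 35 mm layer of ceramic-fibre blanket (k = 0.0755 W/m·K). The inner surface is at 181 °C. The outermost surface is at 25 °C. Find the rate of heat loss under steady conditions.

Q ≈ 2710 W

Radial (spherical) resistances in series:
R_copper shell = (1/0.775 − 1/0.7827)/(4π×394) = 2.564×10^-6 K/W
R_ceramic-fibre blanket = (1/0.7827 − 1/0.8177)/(4π×0.0755) = 0.05764 K/W
R_total = 0.05764 K/W
Q = ΔT/R_total = 156/0.05764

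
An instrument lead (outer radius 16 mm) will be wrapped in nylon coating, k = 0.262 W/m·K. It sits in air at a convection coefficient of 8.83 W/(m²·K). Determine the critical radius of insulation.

r_cr ≈ 29.7 mm

For a cylinder r_cr = k/h = 0.262/8.83
r_cr = 29.7 mm; since the bare radius (16 mm) is below r_cr, adding a thin layer of insulation will *increase* heat loss.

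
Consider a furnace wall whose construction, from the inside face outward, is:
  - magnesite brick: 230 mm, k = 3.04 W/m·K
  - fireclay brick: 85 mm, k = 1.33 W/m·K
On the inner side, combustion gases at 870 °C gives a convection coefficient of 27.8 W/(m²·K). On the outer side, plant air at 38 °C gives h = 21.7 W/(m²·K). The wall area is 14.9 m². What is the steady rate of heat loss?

Q ≈ 55900 W

Using the resistance-network approach (series):
R_inner film = 1/(h_i·A) = 1/(27.8×14.9) = 0.002414 K/W
R_magnesite brick = L/(kA) = 0.23/(3.04×14.9) = 0.005078 K/W
R_fireclay brick = L/(kA) = 0.085/(1.33×14.9) = 0.004289 K/W
R_outer film = 1/(h_o·A) = 1/(21.7×14.9) = 0.003093 K/W
R_total = 0.01487 K/W
Q = ΔT / R_total = 832 / 0.01487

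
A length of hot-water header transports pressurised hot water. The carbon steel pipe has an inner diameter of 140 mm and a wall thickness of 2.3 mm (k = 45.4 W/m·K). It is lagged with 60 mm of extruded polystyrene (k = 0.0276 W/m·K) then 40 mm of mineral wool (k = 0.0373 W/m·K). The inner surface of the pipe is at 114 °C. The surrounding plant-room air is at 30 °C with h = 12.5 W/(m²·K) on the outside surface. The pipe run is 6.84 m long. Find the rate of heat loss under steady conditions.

Treating each annulus and film as a series resistance:
R_carbon steel pipe wall = ln(72.3/70)/(2π×45.4×6.84) = 1.657×10^-5 K/W
R_extruded polystyrene = ln(132.3/72.3)/(2π×0.0276×6.84) = 0.5094 K/W
R_mineral wool = ln(172.3/132.3)/(2π×0.0373×6.84) = 0.1648 K/W
R_outer film = 1/(h_o·2πr_oL) = 1/(12.5×2π×0.1723×6.84) = 0.0108 K/W
R_total = 0.685 K/W
Q = ΔT/R_total = 84/0.685

Q ≈ 123 W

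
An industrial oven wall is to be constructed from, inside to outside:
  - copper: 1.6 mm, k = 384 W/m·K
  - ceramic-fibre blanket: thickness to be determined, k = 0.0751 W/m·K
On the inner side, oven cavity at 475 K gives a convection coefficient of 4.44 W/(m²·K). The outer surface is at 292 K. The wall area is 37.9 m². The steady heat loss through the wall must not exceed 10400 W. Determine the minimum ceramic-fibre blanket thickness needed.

Treating each layer as a thermal resistance in series:
R_inner film = 1/(h_i·A) = 1/(4.44×37.9) = 0.005943 K/W
R_copper = L/(kA) = 0.0016/(384×37.9) = 1.099×10^-7 K/W
Sum of the known resistances R_other = 0.005943 K/W
Required total resistance R_tot = ΔT/Q_allow = 183/10400 = 0.0176 K/W
R_ceramic-fibre blanket = R_tot − R_other = 0.01165 K/W
L = R·k·A = 0.01165×0.0751×37.9

L ≈ 33.2 mm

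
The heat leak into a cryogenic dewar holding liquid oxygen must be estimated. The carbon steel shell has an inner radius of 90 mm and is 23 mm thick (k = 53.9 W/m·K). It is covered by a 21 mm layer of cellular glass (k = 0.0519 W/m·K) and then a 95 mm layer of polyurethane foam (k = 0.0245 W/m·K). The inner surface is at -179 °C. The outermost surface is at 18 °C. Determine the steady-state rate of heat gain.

Q ≈ 16.2 W

For a spherical shell R = (1/r₁ − 1/r₂)/(4πk); film R = 1/(h·4πr²). In series:
R_carbon steel shell = (1/0.09 − 1/0.113)/(4π×53.9) = 0.003339 K/W
R_cellular glass = (1/0.113 − 1/0.134)/(4π×0.0519) = 2.126 K/W
R_polyurethane foam = (1/0.134 − 1/0.229)/(4π×0.0245) = 10.06 K/W
R_total = 12.19 K/W
Q = ΔT/R_total = 197/12.19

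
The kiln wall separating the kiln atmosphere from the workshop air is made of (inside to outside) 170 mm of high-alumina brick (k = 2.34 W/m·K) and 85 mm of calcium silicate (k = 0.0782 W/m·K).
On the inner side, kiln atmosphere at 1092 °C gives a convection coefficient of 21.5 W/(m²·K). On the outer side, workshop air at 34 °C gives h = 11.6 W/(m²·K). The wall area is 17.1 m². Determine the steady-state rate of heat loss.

Q ≈ 14000 W

Thermal resistances in series:
R_inner film = 1/(h_i·A) = 1/(21.5×17.1) = 0.00272 K/W
R_high-alumina brick = L/(kA) = 0.17/(2.34×17.1) = 0.004249 K/W
R_calcium silicate = L/(kA) = 0.085/(0.0782×17.1) = 0.06356 K/W
R_outer film = 1/(h_o·A) = 1/(11.6×17.1) = 0.005041 K/W
R_total = 0.07557 K/W
Q = ΔT / R_total = 1058 / 0.07557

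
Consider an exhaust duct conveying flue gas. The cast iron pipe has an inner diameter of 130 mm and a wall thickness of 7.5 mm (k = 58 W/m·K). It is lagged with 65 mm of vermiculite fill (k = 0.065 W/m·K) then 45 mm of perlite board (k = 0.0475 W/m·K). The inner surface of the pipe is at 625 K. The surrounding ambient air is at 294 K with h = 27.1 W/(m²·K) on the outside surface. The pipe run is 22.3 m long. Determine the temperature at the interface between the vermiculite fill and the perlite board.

Treating each annulus and film as a series resistance:
R_cast iron pipe wall = ln(72.5/65)/(2π×58×22.3) = 1.344×10^-5 K/W
R_vermiculite fill = ln(137.5/72.5)/(2π×0.065×22.3) = 0.07028 K/W
R_perlite board = ln(182.5/137.5)/(2π×0.0475×22.3) = 0.04254 K/W
R_outer film = 1/(h_o·2πr_oL) = 1/(27.1×2π×0.1825×22.3) = 0.001443 K/W
R_total = 0.1143 K/W
Q = ΔT/R_total = 331/0.1143
Q = 2900 W
T_interface = T_inner − Q·ΣR(inner→interface) = 625 − 2900×0.07029

T ≈ 421 K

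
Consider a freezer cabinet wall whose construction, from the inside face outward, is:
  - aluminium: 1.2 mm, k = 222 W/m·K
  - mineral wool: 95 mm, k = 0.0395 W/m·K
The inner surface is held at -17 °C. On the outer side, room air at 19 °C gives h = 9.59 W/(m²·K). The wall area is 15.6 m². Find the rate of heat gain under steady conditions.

Treating each layer as a thermal resistance in series:
R_aluminium = L/(kA) = 0.0012/(222×15.6) = 3.465×10^-7 K/W
R_mineral wool = L/(kA) = 0.095/(0.0395×15.6) = 0.1542 K/W
R_outer film = 1/(h_o·A) = 1/(9.59×15.6) = 0.006684 K/W
R_total = 0.1609 K/W
Q = ΔT / R_total = 36 / 0.1609

Q ≈ 224 W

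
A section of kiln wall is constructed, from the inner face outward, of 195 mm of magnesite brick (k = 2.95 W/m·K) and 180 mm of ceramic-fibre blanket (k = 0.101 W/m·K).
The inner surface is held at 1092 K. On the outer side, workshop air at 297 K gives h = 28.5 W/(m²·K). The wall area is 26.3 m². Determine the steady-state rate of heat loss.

Series thermal resistances:
R_magnesite brick = L/(kA) = 0.195/(2.95×26.3) = 0.002513 K/W
R_ceramic-fibre blanket = L/(kA) = 0.18/(0.101×26.3) = 0.06776 K/W
R_outer film = 1/(h_o·A) = 1/(28.5×26.3) = 0.001334 K/W
R_total = 0.07161 K/W
Q = ΔT / R_total = 795 / 0.07161

Q ≈ 11100 W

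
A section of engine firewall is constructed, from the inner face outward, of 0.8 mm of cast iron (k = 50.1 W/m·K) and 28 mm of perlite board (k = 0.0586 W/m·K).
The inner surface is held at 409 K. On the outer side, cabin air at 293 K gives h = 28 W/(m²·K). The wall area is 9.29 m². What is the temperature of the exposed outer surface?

Model the wall as resistances in series:
R_cast iron = L/(kA) = 0.0008/(50.1×9.29) = 1.719×10^-6 K/W
R_perlite board = L/(kA) = 0.028/(0.0586×9.29) = 0.05143 K/W
R_outer film = 1/(h_o·A) = 1/(28×9.29) = 0.003844 K/W
R_total = 0.05528 K/W;  Q = ΔT/R_total = 116/0.05528 = 2098 W
T_interface = T_inner − Q·ΣR(inner→interface) = 409 − 2100×0.05144

T ≈ 301 K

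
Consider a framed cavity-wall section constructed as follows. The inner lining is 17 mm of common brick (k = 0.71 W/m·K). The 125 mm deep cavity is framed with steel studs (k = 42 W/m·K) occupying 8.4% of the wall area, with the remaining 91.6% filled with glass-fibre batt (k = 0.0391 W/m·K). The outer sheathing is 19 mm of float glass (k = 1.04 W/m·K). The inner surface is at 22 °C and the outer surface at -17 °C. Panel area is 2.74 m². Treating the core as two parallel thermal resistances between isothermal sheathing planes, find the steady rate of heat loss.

Sheathing layers in series; stud and cavity paths in parallel between them.
R_inner = 0.017/(0.71×2.74) = 0.008739 K/W
R_stud  = 0.125/(42×0.084×2.74) = 0.01293 K/W
R_cav   = 0.125/(0.0391×0.916×2.74) = 1.274 K/W
1/R_core = 1/R_stud + 1/R_cav → R_core = 0.0128 K/W
R_outer = 0.019/(1.04×2.74) = 0.006668 K/W
R_total = 0.02821 K/W
Q = ΔT/R_total = 39/0.02821

Q ≈ 1380 W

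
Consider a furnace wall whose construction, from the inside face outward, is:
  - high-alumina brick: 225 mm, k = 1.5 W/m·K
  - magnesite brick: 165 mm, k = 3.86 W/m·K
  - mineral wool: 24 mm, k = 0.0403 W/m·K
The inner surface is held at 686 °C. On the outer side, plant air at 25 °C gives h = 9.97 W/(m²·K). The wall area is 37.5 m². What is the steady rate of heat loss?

Q ≈ 27900 W

Thermal resistances in series:
R_high-alumina brick = L/(kA) = 0.225/(1.5×37.5) = 0.004 K/W
R_magnesite brick = L/(kA) = 0.165/(3.86×37.5) = 0.00114 K/W
R_mineral wool = L/(kA) = 0.024/(0.0403×37.5) = 0.01588 K/W
R_outer film = 1/(h_o·A) = 1/(9.97×37.5) = 0.002675 K/W
R_total = 0.0237 K/W
Q = ΔT / R_total = 661 / 0.0237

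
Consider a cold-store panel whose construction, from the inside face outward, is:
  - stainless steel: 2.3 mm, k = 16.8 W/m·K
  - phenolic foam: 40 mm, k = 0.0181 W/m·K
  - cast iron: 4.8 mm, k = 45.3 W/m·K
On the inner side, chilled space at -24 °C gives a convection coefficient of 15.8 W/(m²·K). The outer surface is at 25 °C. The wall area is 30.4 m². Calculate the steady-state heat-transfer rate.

Q ≈ 655 W

Using the resistance-network approach (series):
R_inner film = 1/(h_i·A) = 1/(15.8×30.4) = 0.002082 K/W
R_stainless steel = L/(kA) = 0.0023/(16.8×30.4) = 4.503×10^-6 K/W
R_phenolic foam = L/(kA) = 0.04/(0.0181×30.4) = 0.0727 K/W
R_cast iron = L/(kA) = 0.0048/(45.3×30.4) = 3.486×10^-6 K/W
R_total = 0.07479 K/W
Q = ΔT / R_total = 49 / 0.07479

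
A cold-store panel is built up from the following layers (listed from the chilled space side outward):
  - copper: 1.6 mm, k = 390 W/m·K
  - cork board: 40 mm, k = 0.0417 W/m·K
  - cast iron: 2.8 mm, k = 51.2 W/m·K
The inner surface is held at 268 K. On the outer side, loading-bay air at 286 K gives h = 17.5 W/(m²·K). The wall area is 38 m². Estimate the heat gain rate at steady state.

Q ≈ 673 W

Series thermal resistances:
R_copper = L/(kA) = 0.0016/(390×38) = 1.08×10^-7 K/W
R_cork board = L/(kA) = 0.04/(0.0417×38) = 0.02524 K/W
R_cast iron = L/(kA) = 0.0028/(51.2×38) = 1.439×10^-6 K/W
R_outer film = 1/(h_o·A) = 1/(17.5×38) = 0.001504 K/W
R_total = 0.02675 K/W
Q = ΔT / R_total = 18 / 0.02675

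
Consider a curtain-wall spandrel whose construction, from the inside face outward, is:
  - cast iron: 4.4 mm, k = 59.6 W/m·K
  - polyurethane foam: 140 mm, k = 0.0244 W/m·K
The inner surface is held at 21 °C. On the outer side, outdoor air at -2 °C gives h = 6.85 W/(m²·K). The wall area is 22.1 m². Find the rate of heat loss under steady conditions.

Treating each layer as a thermal resistance in series:
R_cast iron = L/(kA) = 0.0044/(59.6×22.1) = 3.341×10^-6 K/W
R_polyurethane foam = L/(kA) = 0.14/(0.0244×22.1) = 0.2596 K/W
R_outer film = 1/(h_o·A) = 1/(6.85×22.1) = 0.006606 K/W
R_total = 0.2662 K/W
Q = ΔT / R_total = 23 / 0.2662

Q ≈ 86.4 W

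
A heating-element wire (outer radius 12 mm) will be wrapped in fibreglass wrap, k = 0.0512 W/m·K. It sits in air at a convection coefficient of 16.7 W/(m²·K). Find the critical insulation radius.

r_cr ≈ 3.07 mm

For a cylinder r_cr = k/h = 0.0512/16.7
r_cr = 3.07 mm; since the bare radius (12 mm) is above r_cr, any added insulation will reduce heat loss.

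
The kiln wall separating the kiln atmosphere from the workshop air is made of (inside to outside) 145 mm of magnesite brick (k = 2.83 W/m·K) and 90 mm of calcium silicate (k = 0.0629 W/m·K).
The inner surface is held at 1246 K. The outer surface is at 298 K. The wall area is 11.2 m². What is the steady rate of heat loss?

Q ≈ 7160 W

Series thermal resistances:
R_magnesite brick = L/(kA) = 0.145/(2.83×11.2) = 0.004575 K/W
R_calcium silicate = L/(kA) = 0.09/(0.0629×11.2) = 0.1278 K/W
R_total = 0.1323 K/W
Q = ΔT / R_total = 948 / 0.1323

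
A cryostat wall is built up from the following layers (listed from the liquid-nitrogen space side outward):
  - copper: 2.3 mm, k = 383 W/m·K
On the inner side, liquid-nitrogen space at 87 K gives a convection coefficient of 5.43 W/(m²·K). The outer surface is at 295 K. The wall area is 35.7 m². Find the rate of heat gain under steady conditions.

Thermal resistances in series:
R_inner film = 1/(h_i·A) = 1/(5.43×35.7) = 0.005159 K/W
R_copper = L/(kA) = 0.0023/(383×35.7) = 1.682×10^-7 K/W
R_total = 0.005159 K/W
Q = ΔT / R_total = 208 / 0.005159

Q ≈ 40300 W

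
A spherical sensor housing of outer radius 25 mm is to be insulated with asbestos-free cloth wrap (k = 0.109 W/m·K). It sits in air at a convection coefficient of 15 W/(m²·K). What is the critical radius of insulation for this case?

For a sphere r_cr = 2k/h = 2×0.109/15
r_cr = 14.5 mm; since the bare radius (25 mm) is above r_cr, any added insulation will reduce heat loss.

r_cr ≈ 14.5 mm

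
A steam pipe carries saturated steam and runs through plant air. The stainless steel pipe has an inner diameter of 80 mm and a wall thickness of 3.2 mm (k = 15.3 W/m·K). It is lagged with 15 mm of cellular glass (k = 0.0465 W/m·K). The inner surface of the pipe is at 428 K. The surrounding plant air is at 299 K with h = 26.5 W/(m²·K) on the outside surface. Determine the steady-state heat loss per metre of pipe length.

q′ ≈ 115 W/m

Treating each annulus and film as a series resistance:
R_stainless steel pipe wall = ln(43.2/40)/(2π×15.3×1) = 8.006×10^-4 K/W
R_cellular glass = ln(58.2/43.2)/(2π×0.0465×1) = 1.02 K/W
R_outer film = 1/(h_o·2πr_oL) = 1/(26.5×2π×0.0582×1) = 0.1032 K/W
R_total = 1.124 K/W
Q = ΔT/R_total = 129/1.124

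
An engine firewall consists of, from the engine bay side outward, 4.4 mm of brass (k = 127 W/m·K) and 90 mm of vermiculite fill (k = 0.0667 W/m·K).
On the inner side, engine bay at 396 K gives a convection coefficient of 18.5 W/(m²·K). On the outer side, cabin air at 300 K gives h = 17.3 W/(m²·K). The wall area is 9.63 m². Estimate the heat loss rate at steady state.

Series thermal resistances:
R_inner film = 1/(h_i·A) = 1/(18.5×9.63) = 0.005613 K/W
R_brass = L/(kA) = 0.0044/(127×9.63) = 3.598×10^-6 K/W
R_vermiculite fill = L/(kA) = 0.09/(0.0667×9.63) = 0.1401 K/W
R_outer film = 1/(h_o·A) = 1/(17.3×9.63) = 0.006002 K/W
R_total = 0.1517 K/W
Q = ΔT / R_total = 96 / 0.1517

Q ≈ 633 W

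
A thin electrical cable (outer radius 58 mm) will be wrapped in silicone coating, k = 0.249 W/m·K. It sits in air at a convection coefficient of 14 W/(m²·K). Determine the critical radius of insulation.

r_cr ≈ 17.8 mm

For a cylinder r_cr = k/h = 0.249/14
r_cr = 17.8 mm; since the bare radius (58 mm) is above r_cr, any added insulation will reduce heat loss.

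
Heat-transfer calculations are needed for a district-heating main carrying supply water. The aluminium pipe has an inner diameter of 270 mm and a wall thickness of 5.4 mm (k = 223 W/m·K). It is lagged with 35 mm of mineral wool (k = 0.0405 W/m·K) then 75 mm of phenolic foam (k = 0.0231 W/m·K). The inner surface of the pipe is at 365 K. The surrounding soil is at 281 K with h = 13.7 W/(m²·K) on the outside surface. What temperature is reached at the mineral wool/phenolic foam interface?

T ≈ 343 K

Treating each annulus and film as a series resistance:
R_aluminium pipe wall = ln(140.4/135)/(2π×223×1) = 2.799×10^-5 K/W
R_mineral wool = ln(175.4/140.4)/(2π×0.0405×1) = 0.8747 K/W
R_phenolic foam = ln(250.4/175.4)/(2π×0.0231×1) = 2.453 K/W
R_outer film = 1/(h_o·2πr_oL) = 1/(13.7×2π×0.2504×1) = 0.04639 K/W
R_total = 3.374 K/W
Q = ΔT/R_total = 84/3.374
Q = 24.9 W/m
T_interface = T_inner − Q·ΣR(inner→interface) = 365 − 24.9×0.8747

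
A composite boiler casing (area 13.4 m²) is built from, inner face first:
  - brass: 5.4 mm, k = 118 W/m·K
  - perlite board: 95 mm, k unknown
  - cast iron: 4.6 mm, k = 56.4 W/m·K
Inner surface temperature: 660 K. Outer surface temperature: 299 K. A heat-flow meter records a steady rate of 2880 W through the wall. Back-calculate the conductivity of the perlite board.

Treating each layer as a thermal resistance in series:
R_brass = L/(kA) = 0.0054/(118×13.4) = 3.415×10^-6 K/W
R_cast iron = L/(kA) = 0.0046/(56.4×13.4) = 6.087×10^-6 K/W
Sum of known resistances R_other = 9.502×10^-6 K/W
Total R = ΔT/Q = 361/2880 = 0.1253 K/W
R_perlite board = R_total − R_other = 0.1253 K/W
k = L/(R·A) = 0.095/(0.1253×13.4)

k ≈ 0.0566 W/(m·K)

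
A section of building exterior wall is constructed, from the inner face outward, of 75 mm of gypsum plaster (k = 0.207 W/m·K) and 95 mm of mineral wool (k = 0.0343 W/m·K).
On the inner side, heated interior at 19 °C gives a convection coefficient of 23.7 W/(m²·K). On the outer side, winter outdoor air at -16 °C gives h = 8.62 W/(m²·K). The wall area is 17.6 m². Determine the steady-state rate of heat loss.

Series thermal resistances:
R_inner film = 1/(h_i·A) = 1/(23.7×17.6) = 0.002397 K/W
R_gypsum plaster = L/(kA) = 0.075/(0.207×17.6) = 0.02059 K/W
R_mineral wool = L/(kA) = 0.095/(0.0343×17.6) = 0.1574 K/W
R_outer film = 1/(h_o·A) = 1/(8.62×17.6) = 0.006591 K/W
R_total = 0.1869 K/W
Q = ΔT / R_total = 35 / 0.1869

Q ≈ 187 W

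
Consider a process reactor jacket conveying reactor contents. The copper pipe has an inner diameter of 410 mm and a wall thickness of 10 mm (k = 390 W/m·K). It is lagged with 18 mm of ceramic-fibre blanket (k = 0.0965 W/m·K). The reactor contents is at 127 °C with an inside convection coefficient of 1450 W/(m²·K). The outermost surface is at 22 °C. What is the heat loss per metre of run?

Cylindrical conduction, so R = ln(r₂/r₁)/(2πkL) per layer, in series:
R_inner film = 1/(h_i·2πr₁L) = 1/(1450×2π×0.205×1) = 5.354×10^-4 K/W
R_copper pipe wall = ln(215/205)/(2π×390×1) = 1.944×10^-5 K/W
R_ceramic-fibre blanket = ln(233/215)/(2π×0.0965×1) = 0.1326 K/W
R_total = 0.1332 K/W
Q = ΔT/R_total = 105/0.1332

q′ ≈ 789 W/m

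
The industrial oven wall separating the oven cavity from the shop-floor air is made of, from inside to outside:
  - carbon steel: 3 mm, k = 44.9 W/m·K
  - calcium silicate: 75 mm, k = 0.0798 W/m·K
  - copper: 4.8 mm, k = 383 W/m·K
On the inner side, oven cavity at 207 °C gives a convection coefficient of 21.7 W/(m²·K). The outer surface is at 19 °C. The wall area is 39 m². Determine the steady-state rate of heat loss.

Q ≈ 7440 W

Treating each layer as a thermal resistance in series:
R_inner film = 1/(h_i·A) = 1/(21.7×39) = 0.001182 K/W
R_carbon steel = L/(kA) = 0.003/(44.9×39) = 1.713×10^-6 K/W
R_calcium silicate = L/(kA) = 0.075/(0.0798×39) = 0.0241 K/W
R_copper = L/(kA) = 0.0048/(383×39) = 3.213×10^-7 K/W
R_total = 0.02528 K/W
Q = ΔT / R_total = 188 / 0.02528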